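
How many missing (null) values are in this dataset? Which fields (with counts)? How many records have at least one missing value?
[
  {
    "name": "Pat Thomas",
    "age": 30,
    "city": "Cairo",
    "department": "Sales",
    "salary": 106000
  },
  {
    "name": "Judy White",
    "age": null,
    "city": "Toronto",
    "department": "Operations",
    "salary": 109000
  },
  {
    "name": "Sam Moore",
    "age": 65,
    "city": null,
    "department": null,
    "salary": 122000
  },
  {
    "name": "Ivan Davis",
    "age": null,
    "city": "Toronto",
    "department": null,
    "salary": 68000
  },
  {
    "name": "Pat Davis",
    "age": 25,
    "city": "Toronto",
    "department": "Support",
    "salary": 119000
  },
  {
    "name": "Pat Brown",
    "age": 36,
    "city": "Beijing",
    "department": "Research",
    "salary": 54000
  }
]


Checking for missing (null) values in 6 records:

  Pat Thomas: complete
  Judy White: age
  Sam Moore: city, department
  Ivan Davis: age, department
  Pat Davis: complete
  Pat Brown: complete

Per field:
  name: 0 missing
  age: 2 missing
  city: 1 missing
  department: 2 missing
  salary: 0 missing

Total missing values: 5
Records with any missing: 3

5 missing values (age: 2, city: 1, department: 2); 3 incomplete records


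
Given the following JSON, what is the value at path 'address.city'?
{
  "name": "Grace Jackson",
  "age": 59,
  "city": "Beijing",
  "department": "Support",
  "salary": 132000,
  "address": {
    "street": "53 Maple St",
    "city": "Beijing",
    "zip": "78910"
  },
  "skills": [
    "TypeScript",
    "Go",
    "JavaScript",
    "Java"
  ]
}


Query: address.city
Path: address -> city
Value: Beijing

Beijing


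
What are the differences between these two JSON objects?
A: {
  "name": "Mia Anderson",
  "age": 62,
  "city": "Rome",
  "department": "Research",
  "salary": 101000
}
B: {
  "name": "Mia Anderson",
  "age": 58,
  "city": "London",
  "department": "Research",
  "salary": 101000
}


Comparing each field (in key order):
  name: same
  age: DIFFERENT
  city: DIFFERENT
  department: same
  salary: same
Differences:
  age: 62 -> 58
  city: Rome -> London

2 field(s) changed

2 changes: age, city


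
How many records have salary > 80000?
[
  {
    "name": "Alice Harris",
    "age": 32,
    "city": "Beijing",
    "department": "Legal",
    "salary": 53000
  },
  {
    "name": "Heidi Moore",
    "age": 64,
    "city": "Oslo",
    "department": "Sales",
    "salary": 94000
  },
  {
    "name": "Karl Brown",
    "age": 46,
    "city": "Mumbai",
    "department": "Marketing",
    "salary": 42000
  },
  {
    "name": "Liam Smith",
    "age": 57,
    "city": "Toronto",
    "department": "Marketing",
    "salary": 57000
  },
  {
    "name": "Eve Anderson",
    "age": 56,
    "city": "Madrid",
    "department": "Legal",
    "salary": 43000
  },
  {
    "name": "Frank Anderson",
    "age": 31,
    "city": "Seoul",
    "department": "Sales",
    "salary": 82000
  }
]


Data: 6 records
Condition: salary > 80000

Checking each record:
  Alice Harris: 53000
  Heidi Moore: 94000 MATCH
  Karl Brown: 42000
  Liam Smith: 57000
  Eve Anderson: 43000
  Frank Anderson: 82000 MATCH

Count: 2

2


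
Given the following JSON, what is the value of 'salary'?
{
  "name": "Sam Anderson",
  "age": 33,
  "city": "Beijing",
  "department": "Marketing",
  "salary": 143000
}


Looking up field 'salary'
Value: 143000

143000


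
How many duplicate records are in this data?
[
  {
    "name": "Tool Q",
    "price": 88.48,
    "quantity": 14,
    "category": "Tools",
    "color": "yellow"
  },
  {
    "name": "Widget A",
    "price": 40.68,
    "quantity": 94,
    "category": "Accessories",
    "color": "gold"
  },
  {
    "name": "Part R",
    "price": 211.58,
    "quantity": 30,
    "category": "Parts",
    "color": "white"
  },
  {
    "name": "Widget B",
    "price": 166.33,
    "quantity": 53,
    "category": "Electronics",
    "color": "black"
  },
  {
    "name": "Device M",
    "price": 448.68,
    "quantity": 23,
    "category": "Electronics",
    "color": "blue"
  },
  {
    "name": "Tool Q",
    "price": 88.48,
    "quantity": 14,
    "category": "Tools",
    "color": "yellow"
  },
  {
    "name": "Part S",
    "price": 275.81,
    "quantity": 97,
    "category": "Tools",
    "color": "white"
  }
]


Checking 7 records for duplicates:

  Row 1: Tool Q ($88.48, qty 14)
  Row 2: Widget A ($40.68, qty 94)
  Row 3: Part R ($211.58, qty 30)
  Row 4: Widget B ($166.33, qty 53)
  Row 5: Device M ($448.68, qty 23)
  Row 6: Tool Q ($88.48, qty 14) <-- DUPLICATE
  Row 7: Part S ($275.81, qty 97)

Duplicates found: 1
Unique records: 6

1 duplicates, 6 unique


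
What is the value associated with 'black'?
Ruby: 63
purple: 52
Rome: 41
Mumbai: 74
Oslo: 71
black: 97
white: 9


Looking up key 'black'
Value: 97

97


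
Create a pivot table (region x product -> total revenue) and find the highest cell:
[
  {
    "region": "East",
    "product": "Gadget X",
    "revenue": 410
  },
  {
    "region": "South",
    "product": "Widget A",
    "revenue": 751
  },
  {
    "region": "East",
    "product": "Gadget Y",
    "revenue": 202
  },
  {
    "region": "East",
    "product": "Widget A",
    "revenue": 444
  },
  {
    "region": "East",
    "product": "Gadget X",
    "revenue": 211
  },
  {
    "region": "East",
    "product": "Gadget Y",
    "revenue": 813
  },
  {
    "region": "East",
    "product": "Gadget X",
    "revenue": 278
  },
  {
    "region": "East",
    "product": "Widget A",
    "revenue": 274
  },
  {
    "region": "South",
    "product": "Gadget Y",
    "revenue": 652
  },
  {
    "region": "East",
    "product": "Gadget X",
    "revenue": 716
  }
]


Pivot: region (rows) x product (columns) -> total revenue

     Gadget X      Gadget Y      Widget A    
East          1615          1015           718  
South            0           652           751  

Highest: East / Gadget X = $1615

East / Gadget X = $1615


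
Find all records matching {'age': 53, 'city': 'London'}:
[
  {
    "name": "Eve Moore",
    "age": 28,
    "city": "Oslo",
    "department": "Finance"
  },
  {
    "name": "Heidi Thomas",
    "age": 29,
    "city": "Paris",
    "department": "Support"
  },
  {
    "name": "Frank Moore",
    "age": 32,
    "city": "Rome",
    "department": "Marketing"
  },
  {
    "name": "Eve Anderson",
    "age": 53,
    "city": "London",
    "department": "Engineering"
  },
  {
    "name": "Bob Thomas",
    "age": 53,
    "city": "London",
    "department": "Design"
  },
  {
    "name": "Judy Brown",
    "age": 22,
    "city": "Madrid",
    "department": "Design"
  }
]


Search criteria: {'age': 53, 'city': 'London'}

Checking 6 records:
  Eve Moore: {age: 28, city: Oslo}
  Heidi Thomas: {age: 29, city: Paris}
  Frank Moore: {age: 32, city: Rome}
  Eve Anderson: {age: 53, city: London} <-- MATCH
  Bob Thomas: {age: 53, city: London} <-- MATCH
  Judy Brown: {age: 22, city: Madrid}

Matches: ["Eve Anderson", "Bob Thomas"]

["Eve Anderson", "Bob Thomas"]


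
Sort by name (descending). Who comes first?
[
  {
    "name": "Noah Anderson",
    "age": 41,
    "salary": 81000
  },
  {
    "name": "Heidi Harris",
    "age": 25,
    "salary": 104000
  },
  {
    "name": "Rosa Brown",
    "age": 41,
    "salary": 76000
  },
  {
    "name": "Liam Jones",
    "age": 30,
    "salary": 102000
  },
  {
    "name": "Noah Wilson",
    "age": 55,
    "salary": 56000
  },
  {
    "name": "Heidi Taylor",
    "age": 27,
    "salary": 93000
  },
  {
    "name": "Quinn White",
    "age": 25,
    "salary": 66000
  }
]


Sort by: name (descending)

Sorted order:
  1. Rosa Brown (name = Rosa Brown)
  2. Quinn White (name = Quinn White)
  3. Noah Wilson (name = Noah Wilson)
  4. Noah Anderson (name = Noah Anderson)
  5. Liam Jones (name = Liam Jones)
  6. Heidi Taylor (name = Heidi Taylor)
  7. Heidi Harris (name = Heidi Harris)

First: Rosa Brown

Rosa Brown


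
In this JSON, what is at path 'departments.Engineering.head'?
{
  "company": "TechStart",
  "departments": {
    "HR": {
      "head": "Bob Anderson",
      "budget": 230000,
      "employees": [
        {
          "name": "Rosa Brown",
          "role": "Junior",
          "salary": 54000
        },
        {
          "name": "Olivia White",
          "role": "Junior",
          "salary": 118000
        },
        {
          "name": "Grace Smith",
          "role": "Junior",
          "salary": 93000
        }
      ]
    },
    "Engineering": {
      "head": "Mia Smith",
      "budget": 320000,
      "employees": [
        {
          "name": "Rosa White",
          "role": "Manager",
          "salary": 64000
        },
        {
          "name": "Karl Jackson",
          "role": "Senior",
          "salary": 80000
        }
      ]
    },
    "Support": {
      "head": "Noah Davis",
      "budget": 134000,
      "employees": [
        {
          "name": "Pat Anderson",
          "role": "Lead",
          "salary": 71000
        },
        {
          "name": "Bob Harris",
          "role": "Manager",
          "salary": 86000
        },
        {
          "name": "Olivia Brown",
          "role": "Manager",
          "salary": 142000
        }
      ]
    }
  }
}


Path: departments.Engineering.head

Navigate:
  -> departments
  -> Engineering
  -> head = 'Mia Smith'

Mia Smith


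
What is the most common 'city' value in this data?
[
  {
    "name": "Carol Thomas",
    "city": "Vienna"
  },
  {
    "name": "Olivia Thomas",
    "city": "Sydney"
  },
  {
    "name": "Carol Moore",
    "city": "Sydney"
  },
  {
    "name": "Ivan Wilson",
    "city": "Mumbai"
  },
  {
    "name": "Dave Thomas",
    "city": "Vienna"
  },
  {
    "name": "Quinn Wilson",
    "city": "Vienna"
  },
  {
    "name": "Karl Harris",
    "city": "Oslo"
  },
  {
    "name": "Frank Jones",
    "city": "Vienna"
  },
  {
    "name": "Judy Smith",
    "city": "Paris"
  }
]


Counting 'city' values across 9 records:

  Vienna: 4 ####
  Sydney: 2 ##
  Mumbai: 1 #
  Oslo: 1 #
  Paris: 1 #

Most common: Vienna (4 times)

Vienna (4 times)


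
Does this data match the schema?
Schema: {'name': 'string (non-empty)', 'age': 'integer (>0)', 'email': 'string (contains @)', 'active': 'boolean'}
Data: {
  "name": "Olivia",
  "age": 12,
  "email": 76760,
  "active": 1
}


Validating each field against schema:
  name: OK (non-empty string)
  age: OK (positive integer)
  email: FAIL (76760 is not a string)
  active: FAIL (1 is not a boolean)

Result: INVALID (2 errors: email, active)

INVALID (2 errors: email, active)


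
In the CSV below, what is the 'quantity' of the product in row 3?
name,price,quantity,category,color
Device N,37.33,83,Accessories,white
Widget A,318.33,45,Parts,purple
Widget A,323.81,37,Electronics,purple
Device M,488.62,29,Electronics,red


Query: Row 3 ('Widget A'), column 'quantity'
Value: 37

37


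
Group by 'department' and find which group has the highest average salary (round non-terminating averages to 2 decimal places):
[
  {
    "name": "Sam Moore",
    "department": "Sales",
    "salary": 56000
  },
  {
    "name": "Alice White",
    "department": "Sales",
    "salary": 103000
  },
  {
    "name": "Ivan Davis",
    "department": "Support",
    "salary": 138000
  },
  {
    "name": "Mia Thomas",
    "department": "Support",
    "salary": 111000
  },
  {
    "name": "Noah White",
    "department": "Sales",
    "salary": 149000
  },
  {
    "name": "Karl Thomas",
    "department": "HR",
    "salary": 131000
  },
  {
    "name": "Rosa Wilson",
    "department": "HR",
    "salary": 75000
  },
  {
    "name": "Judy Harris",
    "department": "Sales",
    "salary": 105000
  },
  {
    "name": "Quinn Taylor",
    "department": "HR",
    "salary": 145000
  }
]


Group by: department

Groups:
  HR: 3 people, avg salary = 351000/3 = $117000
  Sales: 4 people, avg salary = 413000/4 = $103250
  Support: 2 people, avg salary = 249000/2 = $124500

Highest average salary: Support ($124500)

Support ($124500)


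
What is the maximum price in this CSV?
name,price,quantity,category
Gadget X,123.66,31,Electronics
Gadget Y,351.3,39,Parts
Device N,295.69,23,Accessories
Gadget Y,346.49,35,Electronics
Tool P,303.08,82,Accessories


Computing maximum price:
Values: [123.66, 351.3, 295.69, 346.49, 303.08]
Max = 351.3

351.3


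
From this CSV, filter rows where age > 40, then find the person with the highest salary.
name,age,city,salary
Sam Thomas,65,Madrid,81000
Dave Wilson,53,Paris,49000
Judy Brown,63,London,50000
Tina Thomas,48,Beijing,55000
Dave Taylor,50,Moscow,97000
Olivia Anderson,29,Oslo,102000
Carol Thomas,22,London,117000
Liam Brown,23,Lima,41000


Filter: age > 40
Sort by: salary (descending)

Filtered records (5):
  Dave Taylor, age 50, salary $97000
  Sam Thomas, age 65, salary $81000
  Tina Thomas, age 48, salary $55000
  Judy Brown, age 63, salary $50000
  Dave Wilson, age 53, salary $49000

Highest salary: Dave Taylor ($97000)

Dave Taylor


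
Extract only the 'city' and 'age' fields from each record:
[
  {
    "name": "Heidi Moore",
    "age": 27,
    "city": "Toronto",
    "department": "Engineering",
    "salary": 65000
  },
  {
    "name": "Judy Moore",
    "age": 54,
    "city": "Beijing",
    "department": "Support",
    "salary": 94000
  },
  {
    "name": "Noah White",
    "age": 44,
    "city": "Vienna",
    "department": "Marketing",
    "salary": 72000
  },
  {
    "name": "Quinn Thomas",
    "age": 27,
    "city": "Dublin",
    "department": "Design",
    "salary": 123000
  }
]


Original: 4 records with fields: name, age, city, department, salary
Keep: ['city', 'age']
Drop: ['name', 'department', 'salary']
Result: 4 records, 2 fields each

[
  {
    "city": "Toronto",
    "age": 27
  },
  {
    "city": "Beijing",
    "age": 54
  },
  {
    "city": "Vienna",
    "age": 44
  },
  {
    "city": "Dublin",
    "age": 27
  }
]


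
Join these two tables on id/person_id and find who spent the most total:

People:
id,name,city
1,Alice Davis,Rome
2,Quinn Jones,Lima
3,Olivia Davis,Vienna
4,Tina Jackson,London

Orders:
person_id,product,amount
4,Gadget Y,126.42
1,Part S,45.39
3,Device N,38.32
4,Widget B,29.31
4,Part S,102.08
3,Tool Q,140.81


Join on: people.id = orders.person_id

Joined rows:
  Tina Jackson (London) bought Gadget Y for $126.42
  Alice Davis (Rome) bought Part S for $45.39
  Olivia Davis (Vienna) bought Device N for $38.32
  Tina Jackson (London) bought Widget B for $29.31
  Tina Jackson (London) bought Part S for $102.08
  Olivia Davis (Vienna) bought Tool Q for $140.81

Total per person:
  Tina Jackson: $257.81
  Olivia Davis: $179.13
  Alice Davis: $45.39

Top spender: Tina Jackson ($257.81)

Tina Jackson ($257.81)


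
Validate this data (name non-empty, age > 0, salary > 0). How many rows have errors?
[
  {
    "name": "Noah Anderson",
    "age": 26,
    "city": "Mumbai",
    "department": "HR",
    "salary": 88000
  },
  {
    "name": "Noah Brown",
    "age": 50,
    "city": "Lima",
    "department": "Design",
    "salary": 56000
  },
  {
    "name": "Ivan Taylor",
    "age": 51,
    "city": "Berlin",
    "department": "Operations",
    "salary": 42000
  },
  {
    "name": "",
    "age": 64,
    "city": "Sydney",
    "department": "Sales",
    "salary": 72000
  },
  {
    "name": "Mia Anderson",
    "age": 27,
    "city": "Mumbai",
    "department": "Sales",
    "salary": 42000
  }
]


Validating 5 records:
Rules: name non-empty, age > 0, salary > 0

  Row 1 (Noah Anderson): OK
  Row 2 (Noah Brown): OK
  Row 3 (Ivan Taylor): OK
  Row 4 (???): empty name
  Row 5 (Mia Anderson): OK

Total errors: 1

1 errors


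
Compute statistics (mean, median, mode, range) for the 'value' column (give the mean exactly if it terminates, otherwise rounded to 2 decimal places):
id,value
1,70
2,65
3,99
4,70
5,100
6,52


Data: [70, 65, 99, 70, 100, 52]
Count: 6
Sum: 456
Mean: 456/6 = 76
Sorted: [52, 65, 70, 70, 99, 100]
Median: 70.0
Mode: 70 (2 times)
Range: 100 - 52 = 48
Min: 52, Max: 100

mean=76, median=70.0, mode=70, range=48


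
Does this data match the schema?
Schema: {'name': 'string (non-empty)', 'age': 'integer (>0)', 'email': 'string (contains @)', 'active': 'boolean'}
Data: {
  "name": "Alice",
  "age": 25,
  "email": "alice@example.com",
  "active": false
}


Validating each field against schema:
  name: OK (non-empty string)
  age: OK (positive integer)
  email: OK (string with @)
  active: OK (boolean)

Result: VALID

VALID


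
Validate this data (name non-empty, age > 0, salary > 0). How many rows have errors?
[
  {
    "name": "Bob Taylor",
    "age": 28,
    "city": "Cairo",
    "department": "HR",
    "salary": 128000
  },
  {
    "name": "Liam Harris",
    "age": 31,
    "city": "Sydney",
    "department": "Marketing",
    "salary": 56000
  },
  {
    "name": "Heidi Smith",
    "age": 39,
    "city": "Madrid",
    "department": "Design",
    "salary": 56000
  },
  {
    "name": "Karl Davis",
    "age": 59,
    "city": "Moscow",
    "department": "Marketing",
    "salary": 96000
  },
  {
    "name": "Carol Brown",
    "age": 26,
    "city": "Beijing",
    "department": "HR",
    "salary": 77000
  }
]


Validating 5 records:
Rules: name non-empty, age > 0, salary > 0

  Row 1 (Bob Taylor): OK
  Row 2 (Liam Harris): OK
  Row 3 (Heidi Smith): OK
  Row 4 (Karl Davis): OK
  Row 5 (Carol Brown): OK

Total errors: 0

0 errors


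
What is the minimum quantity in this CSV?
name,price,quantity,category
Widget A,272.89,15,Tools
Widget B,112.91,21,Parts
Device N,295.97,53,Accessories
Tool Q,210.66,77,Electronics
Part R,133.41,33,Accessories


Computing minimum quantity:
Values: [15, 21, 53, 77, 33]
Min = 15

15


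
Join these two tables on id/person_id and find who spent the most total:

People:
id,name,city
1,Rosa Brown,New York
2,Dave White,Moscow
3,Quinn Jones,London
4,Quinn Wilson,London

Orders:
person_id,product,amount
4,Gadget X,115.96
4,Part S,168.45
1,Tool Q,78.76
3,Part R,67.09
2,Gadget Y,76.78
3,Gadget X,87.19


Join on: people.id = orders.person_id

Joined rows:
  Quinn Wilson (London) bought Gadget X for $115.96
  Quinn Wilson (London) bought Part S for $168.45
  Rosa Brown (New York) bought Tool Q for $78.76
  Quinn Jones (London) bought Part R for $67.09
  Dave White (Moscow) bought Gadget Y for $76.78
  Quinn Jones (London) bought Gadget X for $87.19

Total per person:
  Quinn Wilson: $284.41
  Quinn Jones: $154.28
  Rosa Brown: $78.76
  Dave White: $76.78

Top spender: Quinn Wilson ($284.41)

Quinn Wilson ($284.41)


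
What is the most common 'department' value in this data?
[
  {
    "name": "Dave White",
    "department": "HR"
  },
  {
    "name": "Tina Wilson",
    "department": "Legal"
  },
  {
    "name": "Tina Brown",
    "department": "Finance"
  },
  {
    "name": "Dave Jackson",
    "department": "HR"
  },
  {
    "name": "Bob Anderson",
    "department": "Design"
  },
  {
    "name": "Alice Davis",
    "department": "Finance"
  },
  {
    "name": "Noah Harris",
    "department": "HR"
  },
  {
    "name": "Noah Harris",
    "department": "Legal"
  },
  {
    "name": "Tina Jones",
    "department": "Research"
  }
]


Counting 'department' values across 9 records:

  HR: 3 ###
  Legal: 2 ##
  Finance: 2 ##
  Design: 1 #
  Research: 1 #

Most common: HR (3 times)

HR (3 times)


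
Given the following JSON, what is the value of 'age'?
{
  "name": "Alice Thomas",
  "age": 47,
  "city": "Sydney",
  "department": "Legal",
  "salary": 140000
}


Looking up field 'age'
Value: 47

47


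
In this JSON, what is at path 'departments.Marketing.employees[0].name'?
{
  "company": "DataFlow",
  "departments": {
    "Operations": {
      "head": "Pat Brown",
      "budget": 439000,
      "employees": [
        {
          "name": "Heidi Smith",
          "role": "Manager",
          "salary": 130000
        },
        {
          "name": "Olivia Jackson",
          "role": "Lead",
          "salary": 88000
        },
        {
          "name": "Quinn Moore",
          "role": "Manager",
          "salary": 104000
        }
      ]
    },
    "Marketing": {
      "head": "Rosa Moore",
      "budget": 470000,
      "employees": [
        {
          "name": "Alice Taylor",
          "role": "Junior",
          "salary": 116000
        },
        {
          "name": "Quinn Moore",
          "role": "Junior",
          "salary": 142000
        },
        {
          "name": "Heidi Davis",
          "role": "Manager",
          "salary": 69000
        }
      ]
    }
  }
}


Path: departments.Marketing.employees[0].name

Navigate:
  -> departments
  -> Marketing
  -> employees[0].name = 'Alice Taylor'

Alice Taylor


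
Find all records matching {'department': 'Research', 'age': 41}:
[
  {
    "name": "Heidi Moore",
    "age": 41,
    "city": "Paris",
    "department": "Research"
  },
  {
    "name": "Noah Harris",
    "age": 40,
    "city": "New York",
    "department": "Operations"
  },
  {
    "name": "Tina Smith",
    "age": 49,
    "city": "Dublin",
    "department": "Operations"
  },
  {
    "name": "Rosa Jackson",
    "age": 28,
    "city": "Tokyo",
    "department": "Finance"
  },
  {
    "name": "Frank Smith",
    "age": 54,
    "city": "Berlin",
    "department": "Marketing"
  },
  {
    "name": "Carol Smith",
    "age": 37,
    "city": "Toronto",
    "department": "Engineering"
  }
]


Search criteria: {'department': 'Research', 'age': 41}

Checking 6 records:
  Heidi Moore: {department: Research, age: 41} <-- MATCH
  Noah Harris: {department: Operations, age: 40}
  Tina Smith: {department: Operations, age: 49}
  Rosa Jackson: {department: Finance, age: 28}
  Frank Smith: {department: Marketing, age: 54}
  Carol Smith: {department: Engineering, age: 37}

Matches: ["Heidi Moore"]

["Heidi Moore"]


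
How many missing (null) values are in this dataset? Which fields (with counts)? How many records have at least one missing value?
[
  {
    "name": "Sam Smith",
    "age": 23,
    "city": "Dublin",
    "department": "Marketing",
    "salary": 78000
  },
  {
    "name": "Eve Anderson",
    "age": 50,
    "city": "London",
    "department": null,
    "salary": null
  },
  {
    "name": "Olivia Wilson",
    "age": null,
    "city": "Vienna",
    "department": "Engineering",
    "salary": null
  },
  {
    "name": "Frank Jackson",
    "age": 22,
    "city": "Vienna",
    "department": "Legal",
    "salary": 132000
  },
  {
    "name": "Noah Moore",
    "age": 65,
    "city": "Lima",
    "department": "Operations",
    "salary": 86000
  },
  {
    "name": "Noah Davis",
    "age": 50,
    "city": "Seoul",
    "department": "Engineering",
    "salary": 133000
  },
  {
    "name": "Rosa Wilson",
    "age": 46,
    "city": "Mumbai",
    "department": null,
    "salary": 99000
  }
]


Checking for missing (null) values in 7 records:

  Sam Smith: complete
  Eve Anderson: department, salary
  Olivia Wilson: age, salary
  Frank Jackson: complete
  Noah Moore: complete
  Noah Davis: complete
  Rosa Wilson: department

Per field:
  name: 0 missing
  age: 1 missing
  city: 0 missing
  department: 2 missing
  salary: 2 missing

Total missing values: 5
Records with any missing: 3

5 missing values (age: 1, department: 2, salary: 2); 3 incomplete records


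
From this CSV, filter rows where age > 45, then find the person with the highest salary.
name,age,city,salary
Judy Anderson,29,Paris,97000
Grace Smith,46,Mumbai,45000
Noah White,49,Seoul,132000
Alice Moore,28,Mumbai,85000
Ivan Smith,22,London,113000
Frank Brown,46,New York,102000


Filter: age > 45
Sort by: salary (descending)

Filtered records (3):
  Noah White, age 49, salary $132000
  Frank Brown, age 46, salary $102000
  Grace Smith, age 46, salary $45000

Highest salary: Noah White ($132000)

Noah White


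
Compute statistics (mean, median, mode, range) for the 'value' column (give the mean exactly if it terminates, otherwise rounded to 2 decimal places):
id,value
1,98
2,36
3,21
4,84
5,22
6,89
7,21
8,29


Data: [98, 36, 21, 84, 22, 89, 21, 29]
Count: 8
Sum: 400
Mean: 400/8 = 50
Sorted: [21, 21, 22, 29, 36, 84, 89, 98]
Median: 32.5
Mode: 21 (2 times)
Range: 98 - 21 = 77
Min: 21, Max: 98

mean=50, median=32.5, mode=21, range=77


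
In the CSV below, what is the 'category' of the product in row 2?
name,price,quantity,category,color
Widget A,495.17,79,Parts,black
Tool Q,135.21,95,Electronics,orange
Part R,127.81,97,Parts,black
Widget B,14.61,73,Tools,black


Query: Row 2 ('Tool Q'), column 'category'
Value: Electronics

Electronics


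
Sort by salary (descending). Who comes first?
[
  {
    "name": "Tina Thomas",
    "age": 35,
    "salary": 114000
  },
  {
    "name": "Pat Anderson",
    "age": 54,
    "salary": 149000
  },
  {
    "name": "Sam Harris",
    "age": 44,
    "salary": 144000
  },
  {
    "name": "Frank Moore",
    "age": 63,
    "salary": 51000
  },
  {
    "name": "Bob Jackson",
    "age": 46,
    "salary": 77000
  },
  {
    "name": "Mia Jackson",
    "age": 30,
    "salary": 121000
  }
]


Sort by: salary (descending)

Sorted order:
  1. Pat Anderson (salary = 149000)
  2. Sam Harris (salary = 144000)
  3. Mia Jackson (salary = 121000)
  4. Tina Thomas (salary = 114000)
  5. Bob Jackson (salary = 77000)
  6. Frank Moore (salary = 51000)

First: Pat Anderson

Pat Anderson


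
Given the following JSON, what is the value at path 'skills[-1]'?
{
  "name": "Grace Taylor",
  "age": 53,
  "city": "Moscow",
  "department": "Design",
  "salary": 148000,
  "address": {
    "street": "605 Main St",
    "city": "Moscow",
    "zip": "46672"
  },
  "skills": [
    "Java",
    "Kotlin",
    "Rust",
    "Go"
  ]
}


Query: skills[-1]
Path: skills -> last element
Value: Go

Go


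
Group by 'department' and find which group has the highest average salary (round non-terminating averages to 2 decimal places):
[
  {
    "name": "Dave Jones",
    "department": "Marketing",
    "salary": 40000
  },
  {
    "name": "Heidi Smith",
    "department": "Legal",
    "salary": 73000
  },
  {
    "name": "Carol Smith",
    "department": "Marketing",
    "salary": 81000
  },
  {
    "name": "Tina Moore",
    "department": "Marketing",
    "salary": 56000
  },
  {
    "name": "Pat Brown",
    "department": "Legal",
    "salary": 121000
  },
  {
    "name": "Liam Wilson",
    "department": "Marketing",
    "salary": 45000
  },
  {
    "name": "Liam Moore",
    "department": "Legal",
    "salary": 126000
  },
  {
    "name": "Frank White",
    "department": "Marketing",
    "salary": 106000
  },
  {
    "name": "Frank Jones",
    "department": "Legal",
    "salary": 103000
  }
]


Group by: department

Groups:
  Legal: 4 people, avg salary = 423000/4 = $105750
  Marketing: 5 people, avg salary = 328000/5 = $65600

Highest average salary: Legal ($105750)

Legal ($105750)


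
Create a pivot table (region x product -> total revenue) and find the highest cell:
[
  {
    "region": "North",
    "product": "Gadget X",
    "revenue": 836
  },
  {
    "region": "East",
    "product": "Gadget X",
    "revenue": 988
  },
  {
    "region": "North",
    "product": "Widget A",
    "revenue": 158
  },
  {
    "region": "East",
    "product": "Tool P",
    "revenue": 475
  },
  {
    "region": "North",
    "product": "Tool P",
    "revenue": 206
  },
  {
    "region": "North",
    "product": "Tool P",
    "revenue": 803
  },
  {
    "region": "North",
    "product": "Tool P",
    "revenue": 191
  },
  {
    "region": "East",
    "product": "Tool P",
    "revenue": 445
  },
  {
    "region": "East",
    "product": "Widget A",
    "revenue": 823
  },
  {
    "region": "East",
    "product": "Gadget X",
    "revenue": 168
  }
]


Pivot: region (rows) x product (columns) -> total revenue

     Gadget X      Tool P        Widget A    
East          1156           920           823  
North          836          1200           158  

Highest: North / Tool P = $1200

North / Tool P = $1200


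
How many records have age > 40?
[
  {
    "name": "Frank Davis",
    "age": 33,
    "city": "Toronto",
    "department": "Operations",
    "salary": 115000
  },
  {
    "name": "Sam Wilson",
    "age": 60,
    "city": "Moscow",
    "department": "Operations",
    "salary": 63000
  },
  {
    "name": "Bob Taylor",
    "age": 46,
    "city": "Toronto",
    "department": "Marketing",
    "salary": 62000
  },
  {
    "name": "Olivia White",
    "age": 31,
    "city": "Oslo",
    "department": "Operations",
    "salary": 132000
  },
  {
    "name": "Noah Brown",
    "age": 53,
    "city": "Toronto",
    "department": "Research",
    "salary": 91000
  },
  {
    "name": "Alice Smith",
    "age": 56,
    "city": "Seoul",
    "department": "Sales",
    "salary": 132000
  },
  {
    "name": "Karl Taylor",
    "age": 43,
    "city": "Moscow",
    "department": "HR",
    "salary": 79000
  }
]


Data: 7 records
Condition: age > 40

Checking each record:
  Frank Davis: 33
  Sam Wilson: 60 MATCH
  Bob Taylor: 46 MATCH
  Olivia White: 31
  Noah Brown: 53 MATCH
  Alice Smith: 56 MATCH
  Karl Taylor: 43 MATCH

Count: 5

5


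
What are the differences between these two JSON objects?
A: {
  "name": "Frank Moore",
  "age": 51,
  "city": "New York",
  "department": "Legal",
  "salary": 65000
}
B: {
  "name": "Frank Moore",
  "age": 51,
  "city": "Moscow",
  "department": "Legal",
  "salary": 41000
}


Comparing each field (in key order):
  name: same
  age: same
  city: DIFFERENT
  department: same
  salary: DIFFERENT
Differences:
  city: New York -> Moscow
  salary: 65000 -> 41000

2 field(s) changed

2 changes: city, salary


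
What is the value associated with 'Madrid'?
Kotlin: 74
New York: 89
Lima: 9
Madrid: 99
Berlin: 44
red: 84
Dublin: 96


Looking up key 'Madrid'
Value: 99

99


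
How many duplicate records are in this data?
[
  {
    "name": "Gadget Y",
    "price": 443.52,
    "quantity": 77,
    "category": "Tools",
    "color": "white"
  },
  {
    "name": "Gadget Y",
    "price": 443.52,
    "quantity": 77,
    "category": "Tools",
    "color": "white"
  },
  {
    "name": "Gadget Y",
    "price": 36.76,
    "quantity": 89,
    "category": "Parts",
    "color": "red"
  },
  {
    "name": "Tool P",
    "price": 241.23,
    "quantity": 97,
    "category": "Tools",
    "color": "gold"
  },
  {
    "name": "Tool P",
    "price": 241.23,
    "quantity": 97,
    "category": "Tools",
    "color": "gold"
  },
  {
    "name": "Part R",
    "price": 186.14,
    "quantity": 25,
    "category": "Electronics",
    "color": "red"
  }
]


Checking 6 records for duplicates:

  Row 1: Gadget Y ($443.52, qty 77)
  Row 2: Gadget Y ($443.52, qty 77) <-- DUPLICATE
  Row 3: Gadget Y ($36.76, qty 89)
  Row 4: Tool P ($241.23, qty 97)
  Row 5: Tool P ($241.23, qty 97) <-- DUPLICATE
  Row 6: Part R ($186.14, qty 25)

Duplicates found: 2
Unique records: 4

2 duplicates, 4 unique


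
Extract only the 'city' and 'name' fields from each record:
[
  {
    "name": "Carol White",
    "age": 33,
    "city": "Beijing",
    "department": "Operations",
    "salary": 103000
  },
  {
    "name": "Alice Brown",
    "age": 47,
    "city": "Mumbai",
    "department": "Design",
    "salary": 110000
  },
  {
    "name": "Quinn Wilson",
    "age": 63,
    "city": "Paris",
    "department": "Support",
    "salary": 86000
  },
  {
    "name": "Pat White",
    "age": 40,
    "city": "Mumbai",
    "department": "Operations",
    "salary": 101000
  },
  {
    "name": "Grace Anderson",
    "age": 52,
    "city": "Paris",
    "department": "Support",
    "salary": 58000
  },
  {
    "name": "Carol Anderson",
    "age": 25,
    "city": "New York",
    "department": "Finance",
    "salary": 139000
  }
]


Original: 6 records with fields: name, age, city, department, salary
Keep: ['city', 'name']
Drop: ['age', 'department', 'salary']
Result: 6 records, 2 fields each

[
  {
    "city": "Beijing",
    "name": "Carol White"
  },
  {
    "city": "Mumbai",
    "name": "Alice Brown"
  },
  {
    "city": "Paris",
    "name": "Quinn Wilson"
  },
  {
    "city": "Mumbai",
    "name": "Pat White"
  },
  {
    "city": "Paris",
    "name": "Grace Anderson"
  },
  {
    "city": "New York",
    "name": "Carol Anderson"
  }
]


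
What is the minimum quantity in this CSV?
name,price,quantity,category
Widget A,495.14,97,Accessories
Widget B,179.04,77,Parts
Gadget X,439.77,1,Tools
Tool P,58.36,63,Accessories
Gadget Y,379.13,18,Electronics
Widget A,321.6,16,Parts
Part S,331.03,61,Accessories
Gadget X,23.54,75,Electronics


Computing minimum quantity:
Values: [97, 77, 1, 63, 18, 16, 61, 75]
Min = 1

1


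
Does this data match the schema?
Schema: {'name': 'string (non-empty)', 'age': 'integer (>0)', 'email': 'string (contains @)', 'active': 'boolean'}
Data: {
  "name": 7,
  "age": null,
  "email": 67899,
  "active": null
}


Validating each field against schema:
  name: FAIL (7 is not a string)
  age: FAIL (null is not an integer)
  email: FAIL (67899 is not a string)
  active: FAIL (null is not a boolean)

Result: INVALID (4 errors: name, age, email, active)

INVALID (4 errors: name, age, email, active)


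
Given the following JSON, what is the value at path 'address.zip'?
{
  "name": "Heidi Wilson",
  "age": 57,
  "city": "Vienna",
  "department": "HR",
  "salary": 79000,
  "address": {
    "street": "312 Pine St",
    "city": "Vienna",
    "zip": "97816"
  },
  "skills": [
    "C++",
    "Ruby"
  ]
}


Query: address.zip
Path: address -> zip
Value: 97816

97816


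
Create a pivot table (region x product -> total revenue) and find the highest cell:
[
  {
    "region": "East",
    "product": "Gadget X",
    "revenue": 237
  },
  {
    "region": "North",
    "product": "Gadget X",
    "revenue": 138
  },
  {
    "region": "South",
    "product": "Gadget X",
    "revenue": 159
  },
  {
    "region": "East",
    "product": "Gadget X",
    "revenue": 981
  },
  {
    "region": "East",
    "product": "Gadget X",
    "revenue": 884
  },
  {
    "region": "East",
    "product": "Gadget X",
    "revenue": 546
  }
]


Pivot: region (rows) x product (columns) -> total revenue

     Gadget X    
East          2648  
North          138  
South          159  

Highest: East / Gadget X = $2648

East / Gadget X = $2648


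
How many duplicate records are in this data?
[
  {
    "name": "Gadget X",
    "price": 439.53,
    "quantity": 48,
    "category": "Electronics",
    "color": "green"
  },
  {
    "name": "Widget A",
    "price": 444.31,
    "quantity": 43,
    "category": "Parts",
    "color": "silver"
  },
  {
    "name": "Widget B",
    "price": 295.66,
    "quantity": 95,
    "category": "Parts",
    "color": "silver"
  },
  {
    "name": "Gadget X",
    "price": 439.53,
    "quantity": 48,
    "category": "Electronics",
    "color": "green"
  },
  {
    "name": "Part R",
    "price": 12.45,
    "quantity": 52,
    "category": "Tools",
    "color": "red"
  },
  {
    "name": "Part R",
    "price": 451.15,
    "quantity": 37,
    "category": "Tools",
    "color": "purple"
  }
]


Checking 6 records for duplicates:

  Row 1: Gadget X ($439.53, qty 48)
  Row 2: Widget A ($444.31, qty 43)
  Row 3: Widget B ($295.66, qty 95)
  Row 4: Gadget X ($439.53, qty 48) <-- DUPLICATE
  Row 5: Part R ($12.45, qty 52)
  Row 6: Part R ($451.15, qty 37)

Duplicates found: 1
Unique records: 5

1 duplicates, 5 unique


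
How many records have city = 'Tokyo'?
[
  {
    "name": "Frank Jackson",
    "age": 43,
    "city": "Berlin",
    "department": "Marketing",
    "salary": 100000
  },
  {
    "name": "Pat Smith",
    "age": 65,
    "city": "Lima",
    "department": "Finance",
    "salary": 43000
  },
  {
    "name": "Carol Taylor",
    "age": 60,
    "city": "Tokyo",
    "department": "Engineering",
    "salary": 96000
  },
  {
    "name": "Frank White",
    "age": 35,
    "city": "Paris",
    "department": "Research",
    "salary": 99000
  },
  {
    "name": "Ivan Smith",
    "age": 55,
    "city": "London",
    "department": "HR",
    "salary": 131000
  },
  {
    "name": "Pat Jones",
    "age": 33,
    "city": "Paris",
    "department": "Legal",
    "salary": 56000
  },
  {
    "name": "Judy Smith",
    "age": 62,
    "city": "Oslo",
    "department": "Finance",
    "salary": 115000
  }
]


Data: 7 records
Condition: city = 'Tokyo'

Checking each record:
  Frank Jackson: Berlin
  Pat Smith: Lima
  Carol Taylor: Tokyo MATCH
  Frank White: Paris
  Ivan Smith: London
  Pat Jones: Paris
  Judy Smith: Oslo

Count: 1

1


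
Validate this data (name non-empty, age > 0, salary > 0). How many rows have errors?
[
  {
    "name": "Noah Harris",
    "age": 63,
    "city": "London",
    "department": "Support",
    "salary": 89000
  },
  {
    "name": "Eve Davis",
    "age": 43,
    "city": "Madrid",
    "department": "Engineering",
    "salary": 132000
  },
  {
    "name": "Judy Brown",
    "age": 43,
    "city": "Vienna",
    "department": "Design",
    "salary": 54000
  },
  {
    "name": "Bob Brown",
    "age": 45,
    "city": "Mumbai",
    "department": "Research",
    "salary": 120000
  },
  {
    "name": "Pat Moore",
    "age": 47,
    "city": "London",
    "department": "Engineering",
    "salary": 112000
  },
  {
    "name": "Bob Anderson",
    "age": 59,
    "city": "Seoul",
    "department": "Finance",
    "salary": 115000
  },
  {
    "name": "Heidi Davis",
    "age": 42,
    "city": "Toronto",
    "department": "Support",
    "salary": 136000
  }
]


Validating 7 records:
Rules: name non-empty, age > 0, salary > 0

  Row 1 (Noah Harris): OK
  Row 2 (Eve Davis): OK
  Row 3 (Judy Brown): OK
  Row 4 (Bob Brown): OK
  Row 5 (Pat Moore): OK
  Row 6 (Bob Anderson): OK
  Row 7 (Heidi Davis): OK

Total errors: 0

0 errors


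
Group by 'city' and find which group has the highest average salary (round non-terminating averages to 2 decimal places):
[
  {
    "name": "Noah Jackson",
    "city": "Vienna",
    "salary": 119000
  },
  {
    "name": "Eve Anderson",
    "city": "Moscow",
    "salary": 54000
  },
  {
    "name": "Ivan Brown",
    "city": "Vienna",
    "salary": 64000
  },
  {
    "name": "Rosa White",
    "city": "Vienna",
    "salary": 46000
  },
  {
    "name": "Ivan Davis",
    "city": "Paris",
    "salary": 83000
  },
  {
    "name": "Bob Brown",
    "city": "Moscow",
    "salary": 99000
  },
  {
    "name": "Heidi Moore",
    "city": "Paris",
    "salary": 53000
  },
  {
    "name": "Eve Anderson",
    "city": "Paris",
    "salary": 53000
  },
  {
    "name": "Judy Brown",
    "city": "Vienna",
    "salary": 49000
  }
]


Group by: city

Groups:
  Moscow: 2 people, avg salary = 153000/2 = $76500
  Paris: 3 people, avg salary = 189000/3 = $63000
  Vienna: 4 people, avg salary = 278000/4 = $69500

Highest average salary: Moscow ($76500)

Moscow ($76500)


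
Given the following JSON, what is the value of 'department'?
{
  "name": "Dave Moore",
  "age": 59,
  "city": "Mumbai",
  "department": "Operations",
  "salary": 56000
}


Looking up field 'department'
Value: Operations

Operations


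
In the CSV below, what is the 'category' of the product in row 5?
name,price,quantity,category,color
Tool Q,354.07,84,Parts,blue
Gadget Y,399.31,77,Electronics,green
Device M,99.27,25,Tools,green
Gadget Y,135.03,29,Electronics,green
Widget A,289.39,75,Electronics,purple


Query: Row 5 ('Widget A'), column 'category'
Value: Electronics

Electronics


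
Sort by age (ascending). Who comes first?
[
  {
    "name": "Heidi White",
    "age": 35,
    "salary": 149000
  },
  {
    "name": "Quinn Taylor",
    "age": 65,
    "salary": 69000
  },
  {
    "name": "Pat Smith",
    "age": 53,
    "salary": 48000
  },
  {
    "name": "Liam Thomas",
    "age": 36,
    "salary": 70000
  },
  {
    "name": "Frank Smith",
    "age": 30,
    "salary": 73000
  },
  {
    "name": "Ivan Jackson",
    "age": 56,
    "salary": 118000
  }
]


Sort by: age (ascending)

Sorted order:
  1. Frank Smith (age = 30)
  2. Heidi White (age = 35)
  3. Liam Thomas (age = 36)
  4. Pat Smith (age = 53)
  5. Ivan Jackson (age = 56)
  6. Quinn Taylor (age = 65)

First: Frank Smith

Frank Smith


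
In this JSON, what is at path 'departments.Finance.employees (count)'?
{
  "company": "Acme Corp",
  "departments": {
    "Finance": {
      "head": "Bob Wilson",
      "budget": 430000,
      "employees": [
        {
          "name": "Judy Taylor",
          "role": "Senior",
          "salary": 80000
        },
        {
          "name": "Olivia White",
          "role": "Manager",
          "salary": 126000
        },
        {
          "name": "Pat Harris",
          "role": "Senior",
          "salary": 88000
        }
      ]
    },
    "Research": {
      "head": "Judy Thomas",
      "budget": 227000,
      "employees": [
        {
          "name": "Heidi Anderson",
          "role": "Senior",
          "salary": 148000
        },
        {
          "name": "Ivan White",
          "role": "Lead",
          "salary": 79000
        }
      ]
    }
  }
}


Path: departments.Finance.employees (count)

Navigate:
  -> departments
  -> Finance
  -> employees (array, length 3)

3
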